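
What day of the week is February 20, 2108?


Zeller's congruence:
q=20, m=14, k=7, j=21
h = (20 + ⌊13×15/5⌋ + 7 + ⌊7/4⌋ + ⌊21/4⌋ - 2×21) mod 7
= (20 + 39 + 7 + 1 + 5 - 42) mod 7
= 30 mod 7 = 2
h=2 → Monday

Monday


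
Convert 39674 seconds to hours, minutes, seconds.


Hours: 39674 ÷ 3600 = 11 remainder 74
Minutes: 74 ÷ 60 = 1 remainder 14
Seconds: 14

11h 1m 14s


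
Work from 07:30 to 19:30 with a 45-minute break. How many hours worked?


11h 15m (675 minutes)

Total time = (19×60+30) - (7×60+30)
= 1170 - 450 = 720 min
Minus break: 720 - 45 = 675 min
= 11h 15m


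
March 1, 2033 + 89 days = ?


Start: March 1, 2033
Add 89 days
March 1 → April 1: 31 - 1 + 1 = 31 days (89 - 31 = 58 left)
April 1 → May 1: 30 - 1 + 1 = 30 days (58 - 30 = 28 left)
May 1 + 28 = May 29, 2033

May 29, 2033


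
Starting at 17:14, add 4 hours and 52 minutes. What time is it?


Start: 1034 minutes from midnight
Add: 292 minutes
Total: 1326 minutes
Hours: 1326 ÷ 60 = 22 remainder 6

22:06


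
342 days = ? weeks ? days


48 weeks 6 days

Weeks: 342 ÷ 7 = 48 remainder 6


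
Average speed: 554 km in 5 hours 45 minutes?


96.3 km/h

Distance: 554 km
Time: 5h 45m = 345 min = 345/60 = 23/4 hours
Speed = 554 ÷ (23/4) = 554 × 4 / 23 = 2216/23 ≈ 96.3 km/h


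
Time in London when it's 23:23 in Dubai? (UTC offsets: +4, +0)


Time difference = UTC+0 - UTC+4 = -4 hours
New hour = (23 -4) mod 24
= 19 mod 24 = 19
Minutes unchanged → 19:23

19:23


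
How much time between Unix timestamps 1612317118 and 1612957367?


640249 seconds (177.8 hours / 7.41 days)

Difference = 1612957367 - 1612317118 = 640249 seconds
In hours: 640249 / 3600 ≈ 177.8
In days: 640249 / 86400 ≈ 7.41


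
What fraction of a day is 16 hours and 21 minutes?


0.6813 (68.13%)

Total minutes: 16×60 + 21 = 981
Day = 24×60 = 1440 minutes
Fraction = 981/1440 ≈ 0.6813
As a percentage: 981/1440 × 100 ≈ 68.13%


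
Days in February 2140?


29 days

Month: February (month 2)
February: 28 or 29 (leap year)
2140 leap year? Yes


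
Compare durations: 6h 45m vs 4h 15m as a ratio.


Duration 1: 405 minutes
Duration 2: 255 minutes
Ratio = 405:255
GCD = 15
Simplified = 27:17
As a decimal: 27/17 ≈ 1.59

27:17 (1.59)


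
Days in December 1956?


Month: December (month 12)
December has 31 days

31 days


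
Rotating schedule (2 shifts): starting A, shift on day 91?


Shifts: A, B
Start: A (index 0)
Day 91: (0 + 91 - 1) mod 2
= 90 mod 2
= 0
Index 0 → shift A

Shift A


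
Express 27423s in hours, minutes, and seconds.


7h 37m 3s

Hours: 27423 ÷ 3600 = 7 remainder 2223
Minutes: 2223 ÷ 60 = 37 remainder 3
Seconds: 3


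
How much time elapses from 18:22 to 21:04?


End time in minutes: 21×60 + 4 = 1264
Start time in minutes: 18×60 + 22 = 1102
Difference = 1264 - 1102 = 162 minutes
= 2 hours 42 minutes

2h 42m


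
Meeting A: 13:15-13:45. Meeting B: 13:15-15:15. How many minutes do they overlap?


30 minutes

Meeting A: 795-825 (in minutes from midnight)
Meeting B: 795-915
Overlap start = max(795, 795) = 795
Overlap end = min(825, 915) = 825
Overlap = max(0, 825 - 795) = 30 min


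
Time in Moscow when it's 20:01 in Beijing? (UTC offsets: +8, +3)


Time difference = UTC+3 - UTC+8 = -5 hours
New hour = (20 -5) mod 24
= 15 mod 24 = 15
Minutes unchanged → 15:01

15:01


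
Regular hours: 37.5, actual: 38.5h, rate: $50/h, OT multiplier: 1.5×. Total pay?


Regular: 37.5h × $50 = $1875.00
Overtime: 38.5 - 37.5 = 1.0h
OT pay: 1.0h × $50 × 1.5 = $75.00
Total = $1875.00 + $75.00 = $1950.00

$1950.00


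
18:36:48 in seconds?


67008 seconds

Hours: 18 × 3600 = 64800
Minutes: 36 × 60 = 2160
Seconds: 48
Total = 64800 + 2160 + 48 = 67008


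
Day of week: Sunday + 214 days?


Thursday

Start: Sunday (index 6)
(6 + 214) mod 7
= 220 mod 7
= 3
Index 3 → Thursday


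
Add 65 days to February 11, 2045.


April 17, 2045

Start: February 11, 2045
Add 65 days
February 11 → March 1: 28 - 11 + 1 = 18 days (65 - 18 = 47 left)
March 1 → April 1: 31 - 1 + 1 = 31 days (47 - 31 = 16 left)
April 1 + 16 = April 17, 2045


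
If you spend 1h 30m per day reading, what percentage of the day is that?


Time: 90 minutes
Day: 1440 minutes
Percentage = (90/1440) × 100 ≈ 6.3%

6.3%


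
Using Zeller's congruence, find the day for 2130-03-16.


Zeller's congruence:
q=16, m=3, k=30, j=21
h = (16 + ⌊13×4/5⌋ + 30 + ⌊30/4⌋ + ⌊21/4⌋ - 2×21) mod 7
= (16 + 10 + 30 + 7 + 5 - 42) mod 7
= 26 mod 7 = 5
h=5 → Thursday

Thursday


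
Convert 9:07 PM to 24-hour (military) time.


21:07

Input: 9:07 PM
PM: 9 + 12 = 21


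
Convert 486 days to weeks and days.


Weeks: 486 ÷ 7 = 69 remainder 3

69 weeks 3 days


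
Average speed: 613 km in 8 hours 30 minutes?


72.1 km/h

Distance: 613 km
Time: 8h 30m = 510 min = 510/60 = 17/2 hours
Speed = 613 ÷ (17/2) = 613 × 2 / 17 = 1226/17 ≈ 72.1 km/h


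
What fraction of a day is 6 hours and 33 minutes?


0.2729 (27.29%)

Total minutes: 6×60 + 33 = 393
Day = 24×60 = 1440 minutes
Fraction = 393/1440 ≈ 0.2729
As a percentage: 393/1440 × 100 ≈ 27.29%


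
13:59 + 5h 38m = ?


Start: 839 minutes from midnight
Add: 338 minutes
Total: 1177 minutes
Hours: 1177 ÷ 60 = 19 remainder 37

19:37


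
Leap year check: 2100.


No

Rules: divisible by 4 AND (not by 100 OR by 400)
2100 ÷ 4 = 525 exactly → divisible by 4
2100 ÷ 100 = 21 exactly → divisible by 100
2100 ÷ 400 = 5 remainder 100 → not divisible by 400
Divisible by 100 but not by 400 → not a leap year


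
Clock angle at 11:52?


Hour hand = 11×30 + 52×0.5 = 356.0°
Minute hand = 52×6 = 312°
Difference = |356.0 - 312| = 44.0°

44.0°


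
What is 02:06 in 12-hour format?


Hour: 2
2 < 12 → AM

2:06 AM


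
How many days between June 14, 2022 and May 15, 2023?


From June 14, 2022 to May 15, 2023
Rest of June 2022: 30 - 14 = 16
Full months: July 31, August 31, September 30, October 31, November 30, December 31, January 31, February 2023 28, March 31, April 30
Days into May 2023: 15
Total = 16 + 31 + 31 + 30 + 31 + 30 + 31 + 31 + 28 + 31 + 30 + 15 = 335 days

335 days


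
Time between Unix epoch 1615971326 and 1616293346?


322020 seconds (89.5 hours / 3.73 days)

Difference = 1616293346 - 1615971326 = 322020 seconds
In hours: 322020 / 3600 ≈ 89.5
In days: 322020 / 86400 ≈ 3.73


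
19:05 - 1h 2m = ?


Start: 1145 minutes from midnight
Subtract: 62 minutes
Remaining: 1145 - 62 = 1083
Hours: 18, Minutes: 3

18:03


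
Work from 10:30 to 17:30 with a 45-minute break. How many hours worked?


Total time = (17×60+30) - (10×60+30)
= 1050 - 630 = 420 min
Minus break: 420 - 45 = 375 min
= 6h 15m

6h 15m (375 minutes)


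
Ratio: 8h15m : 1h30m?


Duration 1: 495 minutes
Duration 2: 90 minutes
Ratio = 495:90
GCD = 45
Simplified = 11:2
As a decimal: 11/2 = 5.50

11:2 (5.50)


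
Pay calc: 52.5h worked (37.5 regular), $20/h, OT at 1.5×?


$1200.00

Regular: 37.5h × $20 = $750.00
Overtime: 52.5 - 37.5 = 15.0h
OT pay: 15.0h × $20 × 1.5 = $450.00
Total = $750.00 + $450.00 = $1200.00


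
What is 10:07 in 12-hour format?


Hour: 10
10 < 12 → AM

10:07 AM


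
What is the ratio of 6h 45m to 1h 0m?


27:4 (6.75)

Duration 1: 405 minutes
Duration 2: 60 minutes
Ratio = 405:60
GCD = 15
Simplified = 27:4
As a decimal: 27/4 = 6.75


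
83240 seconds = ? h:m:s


23h 7m 20s

Hours: 83240 ÷ 3600 = 23 remainder 440
Minutes: 440 ÷ 60 = 7 remainder 20
Seconds: 20


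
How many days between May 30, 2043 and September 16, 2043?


109 days

From May 30, 2043 to September 16, 2043
Rest of May 2043: 31 - 30 = 1
Full months: June 30, July 31, August 31
Days into September 2043: 16
Total = 1 + 30 + 31 + 31 + 16 = 109 days


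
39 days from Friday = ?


Start: Friday (index 4)
(4 + 39) mod 7
= 43 mod 7
= 1
Index 1 → Tuesday

Tuesday


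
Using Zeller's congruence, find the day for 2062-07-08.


Saturday

Zeller's congruence:
q=8, m=7, k=62, j=20
h = (8 + ⌊13×8/5⌋ + 62 + ⌊62/4⌋ + ⌊20/4⌋ - 2×20) mod 7
= (8 + 20 + 62 + 15 + 5 - 40) mod 7
= 70 mod 7 = 0
h=0 → Saturday


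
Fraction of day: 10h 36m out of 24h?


Total minutes: 10×60 + 36 = 636
Day = 24×60 = 1440 minutes
Fraction = 636/1440 ≈ 0.4417
As a percentage: 636/1440 × 100 ≈ 44.17%

0.4417 (44.17%)


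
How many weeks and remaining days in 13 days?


Weeks: 13 ÷ 7 = 1 remainder 6

1 weeks 6 days


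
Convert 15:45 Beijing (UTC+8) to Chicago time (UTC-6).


Time difference = UTC-6 - UTC+8 = -14 hours
New hour = (15 -14) mod 24
= 1 mod 24 = 1
Minutes unchanged → 01:45

01:45


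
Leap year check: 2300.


Rules: divisible by 4 AND (not by 100 OR by 400)
2300 ÷ 4 = 575 exactly → divisible by 4
2300 ÷ 100 = 23 exactly → divisible by 100
2300 ÷ 400 = 5 remainder 300 → not divisible by 400
Divisible by 100 but not by 400 → not a leap year

No


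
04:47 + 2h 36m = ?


07:23

Start: 287 minutes from midnight
Add: 156 minutes
Total: 443 minutes
Hours: 443 ÷ 60 = 7 remainder 23


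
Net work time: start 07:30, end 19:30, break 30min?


11h 30m (690 minutes)

Total time = (19×60+30) - (7×60+30)
= 1170 - 450 = 720 min
Minus break: 720 - 30 = 690 min
= 11h 30m


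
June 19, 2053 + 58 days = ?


August 16, 2053

Start: June 19, 2053
Add 58 days
June 19 → July 1: 30 - 19 + 1 = 12 days (58 - 12 = 46 left)
July 1 → August 1: 31 - 1 + 1 = 31 days (46 - 31 = 15 left)
August 1 + 15 = August 16, 2053


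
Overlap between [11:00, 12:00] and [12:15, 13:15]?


0 minutes

Meeting A: 660-720 (in minutes from midnight)
Meeting B: 735-795
Overlap start = max(660, 735) = 735
Overlap end = min(720, 795) = 720
Overlap = max(0, 720 - 735) = 0 min


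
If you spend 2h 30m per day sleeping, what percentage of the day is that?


10.4%

Time: 150 minutes
Day: 1440 minutes
Percentage = (150/1440) × 100 ≈ 10.4%


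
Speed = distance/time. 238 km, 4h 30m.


52.9 km/h

Distance: 238 km
Time: 4h 30m = 270 min = 270/60 = 9/2 hours
Speed = 238 ÷ (9/2) = 238 × 2 / 9 = 476/9 ≈ 52.9 km/h


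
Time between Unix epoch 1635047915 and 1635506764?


Difference = 1635506764 - 1635047915 = 458849 seconds
In hours: 458849 / 3600 ≈ 127.5
In days: 458849 / 86400 ≈ 5.31

458849 seconds (127.5 hours / 5.31 days)


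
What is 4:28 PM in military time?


Input: 4:28 PM
PM: 4 + 12 = 16

16:28


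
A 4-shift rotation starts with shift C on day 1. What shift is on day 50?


Shift D

Shifts: A, B, C, D
Start: C (index 2)
Day 50: (2 + 50 - 1) mod 4
= 51 mod 4
= 3
Index 3 → shift D


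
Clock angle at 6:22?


Hour hand = 6×30 + 22×0.5 = 191.0°
Minute hand = 22×6 = 132°
Difference = |191.0 - 132| = 59.0°

59.0°


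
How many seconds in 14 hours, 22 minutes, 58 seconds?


Hours: 14 × 3600 = 50400
Minutes: 22 × 60 = 1320
Seconds: 58
Total = 50400 + 1320 + 58 = 51778

51778 seconds


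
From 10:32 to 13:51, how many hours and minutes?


End time in minutes: 13×60 + 51 = 831
Start time in minutes: 10×60 + 32 = 632
Difference = 831 - 632 = 199 minutes
= 3 hours 19 minutes

3h 19m


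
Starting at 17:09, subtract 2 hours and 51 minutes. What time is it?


Start: 1029 minutes from midnight
Subtract: 171 minutes
Remaining: 1029 - 171 = 858
Hours: 14, Minutes: 18

14:18


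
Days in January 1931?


31 days

Month: January (month 1)
January has 31 days


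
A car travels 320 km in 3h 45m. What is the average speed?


85.3 km/h

Distance: 320 km
Time: 3h 45m = 225 min = 225/60 = 15/4 hours
Speed = 320 ÷ (15/4) = 320 × 4 / 15 = 1280/15 ≈ 85.3 km/h


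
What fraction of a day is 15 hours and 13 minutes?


0.6340 (63.40%)

Total minutes: 15×60 + 13 = 913
Day = 24×60 = 1440 minutes
Fraction = 913/1440 ≈ 0.6340
As a percentage: 913/1440 × 100 ≈ 63.40%


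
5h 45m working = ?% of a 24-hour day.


Time: 345 minutes
Day: 1440 minutes
Percentage = (345/1440) × 100 ≈ 24.0%

24.0%


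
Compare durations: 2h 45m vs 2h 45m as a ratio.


Duration 1: 165 minutes
Duration 2: 165 minutes
Ratio = 165:165
GCD = 165
Simplified = 1:1
As a decimal: 1/1 = 1.00

1:1 (1.00)


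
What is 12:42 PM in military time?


12:42

Input: 12:42 PM
12 PM → 12 (noon)


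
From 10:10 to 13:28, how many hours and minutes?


3h 18m

End time in minutes: 13×60 + 28 = 808
Start time in minutes: 10×60 + 10 = 610
Difference = 808 - 610 = 198 minutes
= 3 hours 18 minutes


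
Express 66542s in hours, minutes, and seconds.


18h 29m 2s

Hours: 66542 ÷ 3600 = 18 remainder 1742
Minutes: 1742 ÷ 60 = 29 remainder 2
Seconds: 2


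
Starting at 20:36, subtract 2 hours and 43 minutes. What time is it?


Start: 1236 minutes from midnight
Subtract: 163 minutes
Remaining: 1236 - 163 = 1073
Hours: 17, Minutes: 53

17:53


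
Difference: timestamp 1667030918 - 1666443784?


Difference = 1667030918 - 1666443784 = 587134 seconds
In hours: 587134 / 3600 ≈ 163.1
In days: 587134 / 86400 ≈ 6.80

587134 seconds (163.1 hours / 6.80 days)


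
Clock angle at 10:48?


Hour hand = 10×30 + 48×0.5 = 324.0°
Minute hand = 48×6 = 288°
Difference = |324.0 - 288| = 36.0°

36.0°


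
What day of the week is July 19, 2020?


Sunday

Zeller's congruence:
q=19, m=7, k=20, j=20
h = (19 + ⌊13×8/5⌋ + 20 + ⌊20/4⌋ + ⌊20/4⌋ - 2×20) mod 7
= (19 + 20 + 20 + 5 + 5 - 40) mod 7
= 29 mod 7 = 1
h=1 → Sunday


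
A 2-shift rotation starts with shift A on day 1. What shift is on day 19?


Shifts: A, B
Start: A (index 0)
Day 19: (0 + 19 - 1) mod 2
= 18 mod 2
= 0
Index 0 → shift A

Shift A


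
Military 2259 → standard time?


10:59 PM

Hour: 22
22 - 12 = 10 → PM


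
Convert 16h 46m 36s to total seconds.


Hours: 16 × 3600 = 57600
Minutes: 46 × 60 = 2760
Seconds: 36
Total = 57600 + 2760 + 36 = 60396

60396 seconds


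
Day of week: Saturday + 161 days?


Start: Saturday (index 5)
(5 + 161) mod 7
= 166 mod 7
= 5
Index 5 → Saturday

Saturday


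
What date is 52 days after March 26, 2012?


Start: March 26, 2012
Add 52 days
March 26 → April 1: 31 - 26 + 1 = 6 days (52 - 6 = 46 left)
April 1 → May 1: 30 - 1 + 1 = 30 days (46 - 30 = 16 left)
May 1 + 16 = May 17, 2012

May 17, 2012


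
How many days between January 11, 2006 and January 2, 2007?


356 days

From January 11, 2006 to January 2, 2007
Rest of January 2006: 31 - 11 = 20
Full months: February 2006 28, March 31, April 30, May 31, June 30, July 31, August 31, September 30, October 31, November 30, December 31
Days into January 2007: 2
Total = 20 + 28 + 31 + 30 + 31 + 30 + 31 + 31 + 30 + 31 + 30 + 31 + 2 = 356 days


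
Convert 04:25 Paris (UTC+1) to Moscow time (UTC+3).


Time difference = UTC+3 - UTC+1 = +2 hours
New hour = (4 + 2) mod 24
= 6 mod 24 = 6
Minutes unchanged → 06:25

06:25


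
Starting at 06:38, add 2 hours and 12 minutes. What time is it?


08:50

Start: 398 minutes from midnight
Add: 132 minutes
Total: 530 minutes
Hours: 530 ÷ 60 = 8 remainder 50


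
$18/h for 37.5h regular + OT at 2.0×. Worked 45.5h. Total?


$963.00

Regular: 37.5h × $18 = $675.00
Overtime: 45.5 - 37.5 = 8.0h
OT pay: 8.0h × $18 × 2.0 = $288.00
Total = $675.00 + $288.00 = $963.00


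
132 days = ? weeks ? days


18 weeks 6 days

Weeks: 132 ÷ 7 = 18 remainder 6


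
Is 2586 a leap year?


Rules: divisible by 4 AND (not by 100 OR by 400)
2586 ÷ 4 = 646 remainder 2 → not divisible by 4
Not divisible by 4 → not a leap year

No


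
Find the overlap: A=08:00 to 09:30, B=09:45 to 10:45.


Meeting A: 480-570 (in minutes from midnight)
Meeting B: 585-645
Overlap start = max(480, 585) = 585
Overlap end = min(570, 645) = 570
Overlap = max(0, 570 - 585) = 0 min

0 minutes


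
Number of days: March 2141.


31 days

Month: March (month 3)
March has 31 days


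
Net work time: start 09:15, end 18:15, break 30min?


Total time = (18×60+15) - (9×60+15)
= 1095 - 555 = 540 min
Minus break: 540 - 30 = 510 min
= 8h 30m

8h 30m (510 minutes)


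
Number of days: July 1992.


Month: July (month 7)
July has 31 days

31 days


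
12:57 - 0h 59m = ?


Start: 777 minutes from midnight
Subtract: 59 minutes
Remaining: 777 - 59 = 718
Hours: 11, Minutes: 58

11:58


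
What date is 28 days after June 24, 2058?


Start: June 24, 2058
Add 28 days
June 24 → July 1: 30 - 24 + 1 = 7 days (28 - 7 = 21 left)
July 1 + 21 = July 22, 2058

July 22, 2058


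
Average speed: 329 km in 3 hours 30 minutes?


Distance: 329 km
Time: 3h 30m = 210 min = 210/60 = 7/2 hours
Speed = 329 ÷ (7/2) = 329 × 2 / 7 = 658/7 = 94.0 km/h

94.0 km/h


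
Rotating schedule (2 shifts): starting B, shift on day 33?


Shifts: A, B
Start: B (index 1)
Day 33: (1 + 33 - 1) mod 2
= 33 mod 2
= 1
Index 1 → shift B

Shift B


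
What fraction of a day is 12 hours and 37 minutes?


0.5257 (52.57%)

Total minutes: 12×60 + 37 = 757
Day = 24×60 = 1440 minutes
Fraction = 757/1440 ≈ 0.5257
As a percentage: 757/1440 × 100 ≈ 52.57%


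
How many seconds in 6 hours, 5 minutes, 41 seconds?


Hours: 6 × 3600 = 21600
Minutes: 5 × 60 = 300
Seconds: 41
Total = 21600 + 300 + 41 = 21941

21941 seconds


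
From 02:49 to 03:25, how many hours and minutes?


0h 36m

End time in minutes: 3×60 + 25 = 205
Start time in minutes: 2×60 + 49 = 169
Difference = 205 - 169 = 36 minutes
= 0 hours 36 minutes


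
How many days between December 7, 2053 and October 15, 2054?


312 days

From December 7, 2053 to October 15, 2054
Rest of December 2053: 31 - 7 = 24
Full months: January 31, February 2054 28, March 31, April 30, May 31, June 30, July 31, August 31, September 30
Days into October 2054: 15
Total = 24 + 31 + 28 + 31 + 30 + 31 + 30 + 31 + 31 + 30 + 15 = 312 days


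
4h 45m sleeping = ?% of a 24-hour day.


Time: 285 minutes
Day: 1440 minutes
Percentage = (285/1440) × 100 ≈ 19.8%

19.8%


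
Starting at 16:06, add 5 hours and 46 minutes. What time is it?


21:52

Start: 966 minutes from midnight
Add: 346 minutes
Total: 1312 minutes
Hours: 1312 ÷ 60 = 21 remainder 52


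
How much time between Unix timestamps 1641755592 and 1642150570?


394978 seconds (109.7 hours / 4.57 days)

Difference = 1642150570 - 1641755592 = 394978 seconds
In hours: 394978 / 3600 ≈ 109.7
In days: 394978 / 86400 ≈ 4.57


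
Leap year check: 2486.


Rules: divisible by 4 AND (not by 100 OR by 400)
2486 ÷ 4 = 621 remainder 2 → not divisible by 4
Not divisible by 4 → not a leap year

No


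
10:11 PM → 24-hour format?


22:11

Input: 10:11 PM
PM: 10 + 12 = 22


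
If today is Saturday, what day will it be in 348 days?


Start: Saturday (index 5)
(5 + 348) mod 7
= 353 mod 7
= 3
Index 3 → Thursday

Thursday


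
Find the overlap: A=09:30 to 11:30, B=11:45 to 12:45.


0 minutes

Meeting A: 570-690 (in minutes from midnight)
Meeting B: 705-765
Overlap start = max(570, 705) = 705
Overlap end = min(690, 765) = 690
Overlap = max(0, 690 - 705) = 0 min


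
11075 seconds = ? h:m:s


3h 4m 35s

Hours: 11075 ÷ 3600 = 3 remainder 275
Minutes: 275 ÷ 60 = 4 remainder 35
Seconds: 35


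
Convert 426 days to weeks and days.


Weeks: 426 ÷ 7 = 60 remainder 6

60 weeks 6 days


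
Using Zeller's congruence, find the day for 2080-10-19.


Zeller's congruence:
q=19, m=10, k=80, j=20
h = (19 + ⌊13×11/5⌋ + 80 + ⌊80/4⌋ + ⌊20/4⌋ - 2×20) mod 7
= (19 + 28 + 80 + 20 + 5 - 40) mod 7
= 112 mod 7 = 0
h=0 → Saturday

Saturday


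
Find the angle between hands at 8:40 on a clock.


20.0°

Hour hand = 8×30 + 40×0.5 = 260.0°
Minute hand = 40×6 = 240°
Difference = |260.0 - 240| = 20.0°


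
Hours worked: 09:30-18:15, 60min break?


Total time = (18×60+15) - (9×60+30)
= 1095 - 570 = 525 min
Minus break: 525 - 60 = 465 min
= 7h 45m

7h 45m (465 minutes)


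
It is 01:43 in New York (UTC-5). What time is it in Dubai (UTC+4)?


10:43

Time difference = UTC+4 - UTC-5 = +9 hours
New hour = (1 + 9) mod 24
= 10 mod 24 = 10
Minutes unchanged → 10:43


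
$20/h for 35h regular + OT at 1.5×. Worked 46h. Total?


Regular: 35h × $20 = $700.00
Overtime: 46 - 35 = 11h
OT pay: 11h × $20 × 1.5 = $330.00
Total = $700.00 + $330.00 = $1030.00

$1030.00


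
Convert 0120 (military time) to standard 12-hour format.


1:20 AM

Hour: 1
1 < 12 → AM


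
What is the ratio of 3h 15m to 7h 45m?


13:31 (0.42)

Duration 1: 195 minutes
Duration 2: 465 minutes
Ratio = 195:465
GCD = 15
Simplified = 13:31
As a decimal: 13/31 ≈ 0.42


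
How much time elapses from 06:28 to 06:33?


End time in minutes: 6×60 + 33 = 393
Start time in minutes: 6×60 + 28 = 388
Difference = 393 - 388 = 5 minutes
= 0 hours 5 minutes

0h 5m


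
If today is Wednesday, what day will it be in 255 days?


Saturday

Start: Wednesday (index 2)
(2 + 255) mod 7
= 257 mod 7
= 5
Index 5 → Saturday


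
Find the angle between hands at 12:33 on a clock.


178.5°

Hour hand (12 ≡ 0 on the dial): 0×30 + 33×0.5 = 16.5°
Minute hand = 33×6 = 198°
Difference = |16.5 - 198| = 181.5°
Since > 180°: 360 - 181.5 = 178.5°


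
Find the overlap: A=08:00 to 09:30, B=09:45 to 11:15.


0 minutes

Meeting A: 480-570 (in minutes from midnight)
Meeting B: 585-675
Overlap start = max(480, 585) = 585
Overlap end = min(570, 675) = 570
Overlap = max(0, 570 - 585) = 0 min


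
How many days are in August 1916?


Month: August (month 8)
August has 31 days

31 days


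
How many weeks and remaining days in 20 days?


2 weeks 6 days

Weeks: 20 ÷ 7 = 2 remainder 6


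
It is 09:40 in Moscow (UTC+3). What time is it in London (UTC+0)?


Time difference = UTC+0 - UTC+3 = -3 hours
New hour = (9 -3) mod 24
= 6 mod 24 = 6
Minutes unchanged → 06:40

06:40


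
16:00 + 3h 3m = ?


Start: 960 minutes from midnight
Add: 183 minutes
Total: 1143 minutes
Hours: 1143 ÷ 60 = 19 remainder 3

19:03


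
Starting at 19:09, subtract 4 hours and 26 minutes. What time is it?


Start: 1149 minutes from midnight
Subtract: 266 minutes
Remaining: 1149 - 266 = 883
Hours: 14, Minutes: 43

14:43


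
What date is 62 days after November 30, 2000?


January 31, 2001

Start: November 30, 2000
Add 62 days
November 30 → December 1: 30 - 30 + 1 = 1 days (62 - 1 = 61 left)
December 1 → January 1: 31 - 1 + 1 = 31 days (61 - 31 = 30 left)
January 1 + 30 = January 31, 2001


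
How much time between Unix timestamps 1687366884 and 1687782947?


Difference = 1687782947 - 1687366884 = 416063 seconds
In hours: 416063 / 3600 ≈ 115.6
In days: 416063 / 86400 ≈ 4.82

416063 seconds (115.6 hours / 4.82 days)


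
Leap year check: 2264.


Yes

Rules: divisible by 4 AND (not by 100 OR by 400)
2264 ÷ 4 = 566 exactly → divisible by 4
2264 ÷ 100 = 22 remainder 64 → not divisible by 100
Divisible by 4 but not by 100 → leap year


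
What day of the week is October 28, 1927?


Zeller's congruence:
q=28, m=10, k=27, j=19
h = (28 + ⌊13×11/5⌋ + 27 + ⌊27/4⌋ + ⌊19/4⌋ - 2×19) mod 7
= (28 + 28 + 27 + 6 + 4 - 38) mod 7
= 55 mod 7 = 6
h=6 → Friday

Friday


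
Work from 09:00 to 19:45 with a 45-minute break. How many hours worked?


10h 0m (600 minutes)

Total time = (19×60+45) - (9×60+0)
= 1185 - 540 = 645 min
Minus break: 645 - 45 = 600 min
= 10h 0m


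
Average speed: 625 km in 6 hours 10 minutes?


101.4 km/h

Distance: 625 km
Time: 6h 10m = 370 min = 370/60 = 37/6 hours
Speed = 625 ÷ (37/6) = 625 × 6 / 37 = 3750/37 ≈ 101.4 km/h


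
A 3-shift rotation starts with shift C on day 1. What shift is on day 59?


Shift A

Shifts: A, B, C
Start: C (index 2)
Day 59: (2 + 59 - 1) mod 3
= 60 mod 3
= 0
Index 0 → shift A


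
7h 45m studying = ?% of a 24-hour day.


32.3%

Time: 465 minutes
Day: 1440 minutes
Percentage = (465/1440) × 100 ≈ 32.3%


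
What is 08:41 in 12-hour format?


Hour: 8
8 < 12 → AM

8:41 AM


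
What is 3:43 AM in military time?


Input: 3:43 AM
AM hour stays: 3

03:43


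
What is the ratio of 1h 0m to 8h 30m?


2:17 (0.12)

Duration 1: 60 minutes
Duration 2: 510 minutes
Ratio = 60:510
GCD = 30
Simplified = 2:17
As a decimal: 2/17 ≈ 0.12


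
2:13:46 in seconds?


8026 seconds

Hours: 2 × 3600 = 7200
Minutes: 13 × 60 = 780
Seconds: 46
Total = 7200 + 780 + 46 = 8026


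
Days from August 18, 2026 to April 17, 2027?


From August 18, 2026 to April 17, 2027
Rest of August 2026: 31 - 18 = 13
Full months: September 30, October 31, November 30, December 31, January 31, February 2027 28, March 31
Days into April 2027: 17
Total = 13 + 30 + 31 + 30 + 31 + 31 + 28 + 31 + 17 = 242 days

242 days


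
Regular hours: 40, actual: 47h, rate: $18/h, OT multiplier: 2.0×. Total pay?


$972.00

Regular: 40h × $18 = $720.00
Overtime: 47 - 40 = 7h
OT pay: 7h × $18 × 2.0 = $252.00
Total = $720.00 + $252.00 = $972.00


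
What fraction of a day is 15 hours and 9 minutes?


0.6313 (63.13%)

Total minutes: 15×60 + 9 = 909
Day = 24×60 = 1440 minutes
Fraction = 909/1440 ≈ 0.6313
As a percentage: 909/1440 × 100 ≈ 63.13%


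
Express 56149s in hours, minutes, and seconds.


Hours: 56149 ÷ 3600 = 15 remainder 2149
Minutes: 2149 ÷ 60 = 35 remainder 49
Seconds: 49

15h 35m 49s


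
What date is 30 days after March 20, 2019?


April 19, 2019

Start: March 20, 2019
Add 30 days
March 20 → April 1: 31 - 20 + 1 = 12 days (30 - 12 = 18 left)
April 1 + 18 = April 19, 2019


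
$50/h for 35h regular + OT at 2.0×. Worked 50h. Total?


Regular: 35h × $50 = $1750.00
Overtime: 50 - 35 = 15h
OT pay: 15h × $50 × 2.0 = $1500.00
Total = $1750.00 + $1500.00 = $3250.00

$3250.00


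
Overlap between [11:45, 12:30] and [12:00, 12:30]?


30 minutes

Meeting A: 705-750 (in minutes from midnight)
Meeting B: 720-750
Overlap start = max(705, 720) = 720
Overlap end = min(750, 750) = 750
Overlap = max(0, 750 - 720) = 30 min


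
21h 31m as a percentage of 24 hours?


0.8965 (89.65%)

Total minutes: 21×60 + 31 = 1291
Day = 24×60 = 1440 minutes
Fraction = 1291/1440 ≈ 0.8965
As a percentage: 1291/1440 × 100 ≈ 89.65%


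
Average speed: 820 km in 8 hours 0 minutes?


Distance: 820 km
Time: 8 hours
Speed = 820 / 8 = 102.5 km/h

102.5 km/h


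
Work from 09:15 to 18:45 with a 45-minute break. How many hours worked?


Total time = (18×60+45) - (9×60+15)
= 1125 - 555 = 570 min
Minus break: 570 - 45 = 525 min
= 8h 45m

8h 45m (525 minutes)


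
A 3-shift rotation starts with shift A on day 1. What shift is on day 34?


Shifts: A, B, C
Start: A (index 0)
Day 34: (0 + 34 - 1) mod 3
= 33 mod 3
= 0
Index 0 → shift A

Shift A


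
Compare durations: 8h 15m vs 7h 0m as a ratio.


33:28 (1.18)

Duration 1: 495 minutes
Duration 2: 420 minutes
Ratio = 495:420
GCD = 15
Simplified = 33:28
As a decimal: 33/28 ≈ 1.18


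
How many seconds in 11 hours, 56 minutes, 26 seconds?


42986 seconds

Hours: 11 × 3600 = 39600
Minutes: 56 × 60 = 3360
Seconds: 26
Total = 39600 + 3360 + 26 = 42986


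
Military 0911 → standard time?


9:11 AM

Hour: 9
9 < 12 → AM


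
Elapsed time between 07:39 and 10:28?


2h 49m

End time in minutes: 10×60 + 28 = 628
Start time in minutes: 7×60 + 39 = 459
Difference = 628 - 459 = 169 minutes
= 2 hours 49 minutes


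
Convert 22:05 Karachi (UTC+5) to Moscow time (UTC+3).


20:05

Time difference = UTC+3 - UTC+5 = -2 hours
New hour = (22 -2) mod 24
= 20 mod 24 = 20
Minutes unchanged → 20:05


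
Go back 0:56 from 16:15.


Start: 975 minutes from midnight
Subtract: 56 minutes
Remaining: 975 - 56 = 919
Hours: 15, Minutes: 19

15:19


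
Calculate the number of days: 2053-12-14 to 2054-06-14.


From December 14, 2053 to June 14, 2054
Rest of December 2053: 31 - 14 = 17
Full months: January 31, February 2054 28, March 31, April 30, May 31
Days into June 2054: 14
Total = 17 + 31 + 28 + 31 + 30 + 31 + 14 = 182 days

182 days


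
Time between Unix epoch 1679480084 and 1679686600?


206516 seconds (57.4 hours / 2.39 days)

Difference = 1679686600 - 1679480084 = 206516 seconds
In hours: 206516 / 3600 ≈ 57.4
In days: 206516 / 86400 ≈ 2.39


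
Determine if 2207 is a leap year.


No

Rules: divisible by 4 AND (not by 100 OR by 400)
2207 ÷ 4 = 551 remainder 3 → not divisible by 4
Not divisible by 4 → not a leap year


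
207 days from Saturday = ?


Wednesday

Start: Saturday (index 5)
(5 + 207) mod 7
= 212 mod 7
= 2
Index 2 → Wednesday


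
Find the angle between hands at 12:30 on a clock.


165.0°

Hour hand (12 ≡ 0 on the dial): 0×30 + 30×0.5 = 15.0°
Minute hand = 30×6 = 180°
Difference = |15.0 - 180| = 165.0°


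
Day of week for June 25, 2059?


Zeller's congruence:
q=25, m=6, k=59, j=20
h = (25 + ⌊13×7/5⌋ + 59 + ⌊59/4⌋ + ⌊20/4⌋ - 2×20) mod 7
= (25 + 18 + 59 + 14 + 5 - 40) mod 7
= 81 mod 7 = 4
h=4 → Wednesday

Wednesday


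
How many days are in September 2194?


Month: September (month 9)
September has 30 days

30 days


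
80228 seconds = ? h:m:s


Hours: 80228 ÷ 3600 = 22 remainder 1028
Minutes: 1028 ÷ 60 = 17 remainder 8
Seconds: 8

22h 17m 8s


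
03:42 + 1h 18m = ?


05:00

Start: 222 minutes from midnight
Add: 78 minutes
Total: 300 minutes
Hours: 300 ÷ 60 = 5 remainder 0


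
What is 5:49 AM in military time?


05:49

Input: 5:49 AM
AM hour stays: 5


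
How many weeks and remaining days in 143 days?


20 weeks 3 days

Weeks: 143 ÷ 7 = 20 remainder 3


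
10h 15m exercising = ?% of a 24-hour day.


Time: 615 minutes
Day: 1440 minutes
Percentage = (615/1440) × 100 ≈ 42.7%

42.7%


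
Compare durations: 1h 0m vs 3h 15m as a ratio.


4:13 (0.31)

Duration 1: 60 minutes
Duration 2: 195 minutes
Ratio = 60:195
GCD = 15
Simplified = 4:13
As a decimal: 4/13 ≈ 0.31


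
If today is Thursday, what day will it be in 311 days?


Start: Thursday (index 3)
(3 + 311) mod 7
= 314 mod 7
= 6
Index 6 → Sunday

Sunday


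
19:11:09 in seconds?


69069 seconds

Hours: 19 × 3600 = 68400
Minutes: 11 × 60 = 660
Seconds: 9
Total = 68400 + 660 + 9 = 69069


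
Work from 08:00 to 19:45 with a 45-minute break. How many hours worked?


Total time = (19×60+45) - (8×60+0)
= 1185 - 480 = 705 min
Minus break: 705 - 45 = 660 min
= 11h 0m

11h 0m (660 minutes)


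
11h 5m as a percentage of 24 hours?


0.4618 (46.18%)

Total minutes: 11×60 + 5 = 665
Day = 24×60 = 1440 minutes
Fraction = 665/1440 ≈ 0.4618
As a percentage: 665/1440 × 100 ≈ 46.18%


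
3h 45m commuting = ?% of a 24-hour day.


15.6%

Time: 225 minutes
Day: 1440 minutes
Percentage = (225/1440) × 100 ≈ 15.6%


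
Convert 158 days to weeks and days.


Weeks: 158 ÷ 7 = 22 remainder 4

22 weeks 4 days


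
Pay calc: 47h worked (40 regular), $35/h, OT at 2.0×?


$1890.00

Regular: 40h × $35 = $1400.00
Overtime: 47 - 40 = 7h
OT pay: 7h × $35 × 2.0 = $490.00
Total = $1400.00 + $490.00 = $1890.00


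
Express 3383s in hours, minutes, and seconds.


Hours: 3383 ÷ 3600 = 0 remainder 3383
Minutes: 3383 ÷ 60 = 56 remainder 23
Seconds: 23

0h 56m 23s


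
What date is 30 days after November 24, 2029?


December 24, 2029

Start: November 24, 2029
Add 30 days
November 24 → December 1: 30 - 24 + 1 = 7 days (30 - 7 = 23 left)
December 1 + 23 = December 24, 2029


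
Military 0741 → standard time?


Hour: 7
7 < 12 → AM

7:41 AM


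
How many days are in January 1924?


31 days

Month: January (month 1)
January has 31 days


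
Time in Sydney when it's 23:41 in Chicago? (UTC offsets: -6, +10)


15:41 (next day)

Time difference = UTC+10 - UTC-6 = +16 hours
New hour = (23 + 16) mod 24
= 39 mod 24 = 15
Minutes unchanged → 15:41; 39 ≥ 24 → next day


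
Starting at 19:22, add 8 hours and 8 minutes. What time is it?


Start: 1162 minutes from midnight
Add: 488 minutes
Total: 1650 minutes
Hours: 1650 ÷ 60 = 27 remainder 30
27 ≥ 24 → 27 - 24 = 3 (next day)

03:30 (next day)


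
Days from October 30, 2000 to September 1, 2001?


306 days

From October 30, 2000 to September 1, 2001
Rest of October 2000: 31 - 30 = 1
Full months: November 30, December 31, January 31, February 2001 28, March 31, April 30, May 31, June 30, July 31, August 31
Days into September 2001: 1
Total = 1 + 30 + 31 + 31 + 28 + 31 + 30 + 31 + 30 + 31 + 31 + 1 = 306 days


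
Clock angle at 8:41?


Hour hand = 8×30 + 41×0.5 = 260.5°
Minute hand = 41×6 = 246°
Difference = |260.5 - 246| = 14.5°

14.5°


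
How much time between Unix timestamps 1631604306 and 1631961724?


Difference = 1631961724 - 1631604306 = 357418 seconds
In hours: 357418 / 3600 ≈ 99.3
In days: 357418 / 86400 ≈ 4.14

357418 seconds (99.3 hours / 4.14 days)


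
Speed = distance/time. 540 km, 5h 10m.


Distance: 540 km
Time: 5h 10m = 310 min = 310/60 = 31/6 hours
Speed = 540 ÷ (31/6) = 540 × 6 / 31 = 3240/31 ≈ 104.5 km/h

104.5 km/h


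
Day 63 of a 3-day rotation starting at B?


Shifts: A, B, C
Start: B (index 1)
Day 63: (1 + 63 - 1) mod 3
= 63 mod 3
= 0
Index 0 → shift A

Shift A


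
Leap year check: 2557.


No

Rules: divisible by 4 AND (not by 100 OR by 400)
2557 ÷ 4 = 639 remainder 1 → not divisible by 4
Not divisible by 4 → not a leap year


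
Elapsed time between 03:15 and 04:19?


End time in minutes: 4×60 + 19 = 259
Start time in minutes: 3×60 + 15 = 195
Difference = 259 - 195 = 64 minutes
= 1 hours 4 minutes

1h 4m


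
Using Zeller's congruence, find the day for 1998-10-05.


Monday

Zeller's congruence:
q=5, m=10, k=98, j=19
h = (5 + ⌊13×11/5⌋ + 98 + ⌊98/4⌋ + ⌊19/4⌋ - 2×19) mod 7
= (5 + 28 + 98 + 24 + 4 - 38) mod 7
= 121 mod 7 = 2
h=2 → Monday


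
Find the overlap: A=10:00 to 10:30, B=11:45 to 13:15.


Meeting A: 600-630 (in minutes from midnight)
Meeting B: 705-795
Overlap start = max(600, 705) = 705
Overlap end = min(630, 795) = 630
Overlap = max(0, 630 - 705) = 0 min

0 minutes


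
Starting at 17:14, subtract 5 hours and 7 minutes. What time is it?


Start: 1034 minutes from midnight
Subtract: 307 minutes
Remaining: 1034 - 307 = 727
Hours: 12, Minutes: 7

12:07


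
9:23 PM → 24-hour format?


Input: 9:23 PM
PM: 9 + 12 = 21

21:23


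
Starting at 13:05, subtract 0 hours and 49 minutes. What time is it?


Start: 785 minutes from midnight
Subtract: 49 minutes
Remaining: 785 - 49 = 736
Hours: 12, Minutes: 16

12:16


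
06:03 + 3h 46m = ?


09:49

Start: 363 minutes from midnight
Add: 226 minutes
Total: 589 minutes
Hours: 589 ÷ 60 = 9 remainder 49


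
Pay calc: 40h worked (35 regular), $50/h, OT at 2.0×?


Regular: 35h × $50 = $1750.00
Overtime: 40 - 35 = 5h
OT pay: 5h × $50 × 2.0 = $500.00
Total = $1750.00 + $500.00 = $2250.00

$2250.00


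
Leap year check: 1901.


Rules: divisible by 4 AND (not by 100 OR by 400)
1901 ÷ 4 = 475 remainder 1 → not divisible by 4
Not divisible by 4 → not a leap year

No


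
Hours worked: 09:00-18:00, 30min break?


Total time = (18×60+0) - (9×60+0)
= 1080 - 540 = 540 min
Minus break: 540 - 30 = 510 min
= 8h 30m

8h 30m (510 minutes)


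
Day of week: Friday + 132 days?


Start: Friday (index 4)
(4 + 132) mod 7
= 136 mod 7
= 3
Index 3 → Thursday

Thursday


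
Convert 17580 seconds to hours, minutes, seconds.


Hours: 17580 ÷ 3600 = 4 remainder 3180
Minutes: 3180 ÷ 60 = 53 remainder 0
Seconds: 0

4h 53m 0s


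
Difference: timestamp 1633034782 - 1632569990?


464792 seconds (129.1 hours / 5.38 days)

Difference = 1633034782 - 1632569990 = 464792 seconds
In hours: 464792 / 3600 ≈ 129.1
In days: 464792 / 86400 ≈ 5.38


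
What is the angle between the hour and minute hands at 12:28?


154.0°

Hour hand (12 ≡ 0 on the dial): 0×30 + 28×0.5 = 14.0°
Minute hand = 28×6 = 168°
Difference = |14.0 - 168| = 154.0°


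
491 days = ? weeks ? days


Weeks: 491 ÷ 7 = 70 remainder 1

70 weeks 1 days


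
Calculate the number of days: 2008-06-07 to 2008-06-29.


22 days

From June 7, 2008 to June 29, 2008
Same month: 29 - 7 = 22 days


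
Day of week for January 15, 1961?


Zeller's congruence:
q=15, m=13, k=60, j=19
h = (15 + ⌊13×14/5⌋ + 60 + ⌊60/4⌋ + ⌊19/4⌋ - 2×19) mod 7
= (15 + 36 + 60 + 15 + 4 - 38) mod 7
= 92 mod 7 = 1
h=1 → Sunday

Sunday


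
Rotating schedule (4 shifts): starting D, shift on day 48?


Shifts: A, B, C, D
Start: D (index 3)
Day 48: (3 + 48 - 1) mod 4
= 50 mod 4
= 2
Index 2 → shift C

Shift C


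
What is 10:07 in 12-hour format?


Hour: 10
10 < 12 → AM

10:07 AM


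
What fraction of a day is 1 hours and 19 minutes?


0.0549 (5.49%)

Total minutes: 1×60 + 19 = 79
Day = 24×60 = 1440 minutes
Fraction = 79/1440 ≈ 0.0549
As a percentage: 79/1440 × 100 ≈ 5.49%


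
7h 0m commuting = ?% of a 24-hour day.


29.2%

Time: 420 minutes
Day: 1440 minutes
Percentage = (420/1440) × 100 ≈ 29.2%


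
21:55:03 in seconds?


78903 seconds

Hours: 21 × 3600 = 75600
Minutes: 55 × 60 = 3300
Seconds: 3
Total = 75600 + 3300 + 3 = 78903


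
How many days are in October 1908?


Month: October (month 10)
October has 31 days

31 days


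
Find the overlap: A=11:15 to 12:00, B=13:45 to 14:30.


0 minutes

Meeting A: 675-720 (in minutes from midnight)
Meeting B: 825-870
Overlap start = max(675, 825) = 825
Overlap end = min(720, 870) = 720
Overlap = max(0, 720 - 825) = 0 min


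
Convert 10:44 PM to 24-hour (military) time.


Input: 10:44 PM
PM: 10 + 12 = 22

22:44


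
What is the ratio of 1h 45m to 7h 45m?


7:31 (0.23)

Duration 1: 105 minutes
Duration 2: 465 minutes
Ratio = 105:465
GCD = 15
Simplified = 7:31
As a decimal: 7/31 ≈ 0.23


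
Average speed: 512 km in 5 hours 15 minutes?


Distance: 512 km
Time: 5h 15m = 315 min = 315/60 = 21/4 hours
Speed = 512 ÷ (21/4) = 512 × 4 / 21 = 2048/21 ≈ 97.5 km/h

97.5 km/h


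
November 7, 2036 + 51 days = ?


Start: November 7, 2036
Add 51 days
November 7 → December 1: 30 - 7 + 1 = 24 days (51 - 24 = 27 left)
December 1 + 27 = December 28, 2036

December 28, 2036


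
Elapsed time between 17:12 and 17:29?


End time in minutes: 17×60 + 29 = 1049
Start time in minutes: 17×60 + 12 = 1032
Difference = 1049 - 1032 = 17 minutes
= 0 hours 17 minutes

0h 17m


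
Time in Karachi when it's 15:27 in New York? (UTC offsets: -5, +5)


01:27 (next day)

Time difference = UTC+5 - UTC-5 = +10 hours
New hour = (15 + 10) mod 24
= 25 mod 24 = 1
Minutes unchanged → 01:27; 25 ≥ 24 → next day


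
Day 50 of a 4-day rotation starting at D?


Shift A

Shifts: A, B, C, D
Start: D (index 3)
Day 50: (3 + 50 - 1) mod 4
= 52 mod 4
= 0
Index 0 → shift A


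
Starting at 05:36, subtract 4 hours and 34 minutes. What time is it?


Start: 336 minutes from midnight
Subtract: 274 minutes
Remaining: 336 - 274 = 62
Hours: 1, Minutes: 2

01:02


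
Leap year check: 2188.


Rules: divisible by 4 AND (not by 100 OR by 400)
2188 ÷ 4 = 547 exactly → divisible by 4
2188 ÷ 100 = 21 remainder 88 → not divisible by 100
Divisible by 4 but not by 100 → leap year

Yes


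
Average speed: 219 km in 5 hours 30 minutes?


Distance: 219 km
Time: 5h 30m = 330 min = 330/60 = 11/2 hours
Speed = 219 ÷ (11/2) = 219 × 2 / 11 = 438/11 ≈ 39.8 km/h

39.8 km/h
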